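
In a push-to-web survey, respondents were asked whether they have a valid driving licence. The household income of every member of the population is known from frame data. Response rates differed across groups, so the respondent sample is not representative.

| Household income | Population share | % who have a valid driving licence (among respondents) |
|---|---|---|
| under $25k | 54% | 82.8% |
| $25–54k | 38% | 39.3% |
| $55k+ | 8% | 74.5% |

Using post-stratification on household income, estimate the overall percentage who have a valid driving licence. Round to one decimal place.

65.6%

Weight each group's respondent value by its population share:
  under $25k: 0.54 × 82.8 = 44.712
  $25–54k: 0.38 × 39.3 = 14.934
  $55k+: 0.08 × 74.5 = 5.96
Post-stratified estimate = 65.606 → 65.6%.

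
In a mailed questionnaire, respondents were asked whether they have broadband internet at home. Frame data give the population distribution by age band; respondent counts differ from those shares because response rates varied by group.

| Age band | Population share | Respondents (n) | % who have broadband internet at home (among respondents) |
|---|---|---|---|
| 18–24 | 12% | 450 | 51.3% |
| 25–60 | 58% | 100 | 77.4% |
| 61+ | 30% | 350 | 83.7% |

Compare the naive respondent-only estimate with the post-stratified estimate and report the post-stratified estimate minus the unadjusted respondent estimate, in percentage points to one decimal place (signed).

+9.4 percentage points

Without adjustment, the pooled respondent share is:
  (450/900)×51.3 + (100/900)×77.4 + (350/900)×83.7 = 66.8%
Post-stratifying to population shares instead:
  0.12×51.3 + 0.58×77.4 + 0.3×83.7 = 76.158%
Difference = 76.158 − 66.8 = 9.358 pp.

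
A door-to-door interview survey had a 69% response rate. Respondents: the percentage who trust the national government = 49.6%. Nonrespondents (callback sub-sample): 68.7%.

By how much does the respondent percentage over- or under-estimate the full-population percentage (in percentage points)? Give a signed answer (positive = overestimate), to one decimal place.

-5.9 percentage points

Nonresponse fraction = 1 − 0.69 = 0.31.
Bias = (nonresponse fraction) × (respondent percentage − nonrespondent percentage)
     = 0.31 × (49.6 − 68.7) = 0.31 × -19.1 = -5.921.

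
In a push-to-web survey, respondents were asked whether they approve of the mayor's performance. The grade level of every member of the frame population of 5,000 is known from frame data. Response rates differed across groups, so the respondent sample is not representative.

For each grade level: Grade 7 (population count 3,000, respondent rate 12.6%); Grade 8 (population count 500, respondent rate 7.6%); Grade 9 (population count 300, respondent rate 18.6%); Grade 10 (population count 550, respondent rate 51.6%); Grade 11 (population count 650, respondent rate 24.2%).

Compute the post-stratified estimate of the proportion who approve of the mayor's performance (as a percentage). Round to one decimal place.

Each cell contributes population-share × respondent value:
  Grade 7: (3,000/5,000) × 12.6 = 7.56
  Grade 8: (500/5,000) × 7.6 = 0.76
  Grade 9: (300/5,000) × 18.6 = 1.116
  Grade 10: (550/5,000) × 51.6 = 5.676
  Grade 11: (650/5,000) × 24.2 = 3.146
Post-stratified estimate = 18.258 → 18.3%.

18.3%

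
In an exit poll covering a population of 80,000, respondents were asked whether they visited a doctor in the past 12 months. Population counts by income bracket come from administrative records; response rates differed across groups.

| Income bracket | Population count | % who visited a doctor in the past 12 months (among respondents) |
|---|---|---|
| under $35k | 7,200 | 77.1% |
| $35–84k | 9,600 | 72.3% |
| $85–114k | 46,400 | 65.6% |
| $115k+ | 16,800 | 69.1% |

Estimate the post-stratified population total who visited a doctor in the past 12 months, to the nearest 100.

54,500

Each cell contributes its population count × the respondent rate:
  under $35k: 7,200 × 77.1% = 5551.2
  $35–84k: 9,600 × 72.3% = 6940.8
  $85–114k: 46,400 × 65.6% = 30438.4
  $115k+: 16,800 × 69.1% = 11608.8
Estimated total = 54539.2 → 54,500.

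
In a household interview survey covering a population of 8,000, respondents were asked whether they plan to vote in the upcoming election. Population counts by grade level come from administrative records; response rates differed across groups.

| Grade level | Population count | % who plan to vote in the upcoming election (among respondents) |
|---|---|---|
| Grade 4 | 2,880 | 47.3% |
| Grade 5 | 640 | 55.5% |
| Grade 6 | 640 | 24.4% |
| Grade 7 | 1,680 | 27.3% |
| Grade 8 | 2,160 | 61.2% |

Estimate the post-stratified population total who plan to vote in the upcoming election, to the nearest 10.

3,650

Estimated count per cell = population count × respondent percentage:
  Grade 4: 2,880 × 47.3% = 1362.24
  Grade 5: 640 × 55.5% = 355.2
  Grade 6: 640 × 24.4% = 156.16
  Grade 7: 1,680 × 27.3% = 458.64
  Grade 8: 2,160 × 61.2% = 1321.92
Estimated total = 3654.16 → 3,650.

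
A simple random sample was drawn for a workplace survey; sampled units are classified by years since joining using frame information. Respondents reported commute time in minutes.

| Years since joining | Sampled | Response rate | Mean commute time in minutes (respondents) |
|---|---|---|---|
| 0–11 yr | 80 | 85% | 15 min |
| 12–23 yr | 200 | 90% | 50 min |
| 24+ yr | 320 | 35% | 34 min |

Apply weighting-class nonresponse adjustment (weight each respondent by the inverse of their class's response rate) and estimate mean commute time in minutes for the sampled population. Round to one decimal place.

36.8

Each respondent's weight = sampled/responded in their class; summing within a class gives n_sampled, so:
  0–11 yr: 80 × 15 = 1200
  12–23 yr: 200 × 50 = 10,000
  24+ yr: 320 × 34 = 10,880
Adjusted estimate = 22,080 / 600 = 36.8 → 36.8.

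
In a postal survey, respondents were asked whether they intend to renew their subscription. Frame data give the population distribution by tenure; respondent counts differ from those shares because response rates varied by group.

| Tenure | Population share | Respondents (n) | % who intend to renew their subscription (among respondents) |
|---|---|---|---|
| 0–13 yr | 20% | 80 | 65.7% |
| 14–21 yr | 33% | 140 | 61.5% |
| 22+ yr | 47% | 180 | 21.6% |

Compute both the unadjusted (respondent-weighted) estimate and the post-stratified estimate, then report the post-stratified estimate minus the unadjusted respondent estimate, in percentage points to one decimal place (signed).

Naive respondent-only estimate (weights = respondent counts):
  (80/400)×65.7 + (140/400)×61.5 + (180/400)×21.6 = 44.385%
Post-stratifying to population shares instead:
  0.2×65.7 + 0.33×61.5 + 0.47×21.6 = 43.587%
Difference = 43.587 − 44.385 = -0.798 pp.

-0.8 percentage points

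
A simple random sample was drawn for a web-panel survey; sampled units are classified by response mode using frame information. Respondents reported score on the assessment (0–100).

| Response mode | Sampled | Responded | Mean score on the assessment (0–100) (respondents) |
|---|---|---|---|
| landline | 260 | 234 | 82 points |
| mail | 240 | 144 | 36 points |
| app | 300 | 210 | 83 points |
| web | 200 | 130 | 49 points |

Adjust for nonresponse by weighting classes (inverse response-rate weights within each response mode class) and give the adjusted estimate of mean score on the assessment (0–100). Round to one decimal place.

64.7

Response rates by class: landline 234/260 = 90%, mail 144/240 = 60%, app 210/300 = 70%, web 130/200 = 65%.
Inverse-response-rate weighting restores each class to its sampled count, so class totals weight by n_sampled:
  landline: 260 × 82 = 21,320
  mail: 240 × 36 = 8640
  app: 300 × 83 = 24,900
  web: 200 × 49 = 9800
Adjusted estimate = 64,660 / 1,000 = 64.66 → 64.7.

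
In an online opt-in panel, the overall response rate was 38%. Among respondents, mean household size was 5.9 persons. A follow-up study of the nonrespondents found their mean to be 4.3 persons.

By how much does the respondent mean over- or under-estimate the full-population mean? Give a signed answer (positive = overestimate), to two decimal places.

+0.99

Nonresponse fraction = 1 − 0.38 = 0.62.
Bias = (nonresponse fraction) × (respondent mean − nonrespondent mean)
     = 0.62 × (5.9 − 4.3) = 0.62 × 1.6 = 0.992.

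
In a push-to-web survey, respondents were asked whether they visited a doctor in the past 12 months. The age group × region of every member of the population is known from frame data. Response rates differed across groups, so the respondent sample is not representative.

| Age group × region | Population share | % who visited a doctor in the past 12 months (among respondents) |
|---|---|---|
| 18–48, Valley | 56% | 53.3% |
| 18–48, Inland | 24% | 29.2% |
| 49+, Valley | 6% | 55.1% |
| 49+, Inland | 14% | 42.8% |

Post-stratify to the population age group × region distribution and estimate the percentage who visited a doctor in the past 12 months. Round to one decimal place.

Reweight to the known age group × region distribution:
  18–48, Valley: 0.56 × 53.3 = 29.848
  18–48, Inland: 0.24 × 29.2 = 7.008
  49+, Valley: 0.06 × 55.1 = 3.306
  49+, Inland: 0.14 × 42.8 = 5.992
Post-stratified estimate = 46.154 → 46.2%.

46.2%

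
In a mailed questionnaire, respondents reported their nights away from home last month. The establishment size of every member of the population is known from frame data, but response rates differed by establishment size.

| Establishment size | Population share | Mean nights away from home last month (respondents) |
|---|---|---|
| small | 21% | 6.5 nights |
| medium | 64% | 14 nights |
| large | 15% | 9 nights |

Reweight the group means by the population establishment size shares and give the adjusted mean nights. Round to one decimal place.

11.7

Each cell contributes population-share × respondent value:
  small: 0.21 × 6.5 = 1.365
  medium: 0.64 × 14 = 8.96
  large: 0.15 × 9 = 1.35
Post-stratified estimate = 11.675 → 11.7.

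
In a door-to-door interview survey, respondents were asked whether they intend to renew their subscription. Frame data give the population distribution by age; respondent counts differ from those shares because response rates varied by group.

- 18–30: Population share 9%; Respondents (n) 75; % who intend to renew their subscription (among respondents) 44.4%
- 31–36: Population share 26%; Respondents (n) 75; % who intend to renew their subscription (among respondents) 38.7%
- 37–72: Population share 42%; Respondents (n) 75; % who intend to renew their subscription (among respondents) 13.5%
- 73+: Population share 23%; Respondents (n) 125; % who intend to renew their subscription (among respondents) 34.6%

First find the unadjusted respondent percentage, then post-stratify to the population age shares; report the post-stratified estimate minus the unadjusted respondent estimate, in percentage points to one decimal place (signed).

-5.4 percentage points

Unadjusted (pooled respondent) estimate weights by respondent counts:
  (75/350)×44.4 + (75/350)×38.7 + (75/350)×13.5 + (125/350)×34.6 = 33.0571%
Post-stratified estimate weights by population shares:
  0.09×44.4 + 0.26×38.7 + 0.42×13.5 + 0.23×34.6 = 27.686%
Difference = 27.686 − 33.0571 = -5.3711 pp.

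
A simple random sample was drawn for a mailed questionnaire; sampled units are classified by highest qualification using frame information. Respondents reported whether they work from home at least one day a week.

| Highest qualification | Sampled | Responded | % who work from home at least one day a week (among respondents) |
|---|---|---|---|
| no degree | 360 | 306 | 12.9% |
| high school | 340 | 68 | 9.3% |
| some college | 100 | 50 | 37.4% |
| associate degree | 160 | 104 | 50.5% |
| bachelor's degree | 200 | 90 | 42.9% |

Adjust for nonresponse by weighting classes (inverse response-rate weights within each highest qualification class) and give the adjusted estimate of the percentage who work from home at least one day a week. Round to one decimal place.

Response rates by class: no degree 306/360 = 85%, high school 68/340 = 20%, some college 50/100 = 50%, associate degree 104/160 = 65%, bachelor's degree 90/200 = 45%.
With weight = n_sampled/n_responded per class, the weighted class total is n_sampled:
  no degree: 360 × 12.9 = 4644
  high school: 340 × 9.3 = 3162
  some college: 100 × 37.4 = 3740
  associate degree: 160 × 50.5 = 8080
  bachelor's degree: 200 × 42.9 = 8580
Adjusted estimate = 28,206 / 1,160 = 24.3155 → 24.3%.

24.3%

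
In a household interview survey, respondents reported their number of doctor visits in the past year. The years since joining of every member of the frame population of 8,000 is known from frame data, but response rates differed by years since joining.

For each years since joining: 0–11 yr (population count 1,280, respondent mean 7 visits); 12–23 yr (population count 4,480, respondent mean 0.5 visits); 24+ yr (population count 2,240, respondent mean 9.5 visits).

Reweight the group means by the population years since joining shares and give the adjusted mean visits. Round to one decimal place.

4.1

Post-stratification weights by population share, not respondent share:
  0–11 yr: (1,280/8,000) × 7 = 1.12
  12–23 yr: (4,480/8,000) × 0.5 = 0.28
  24+ yr: (2,240/8,000) × 9.5 = 2.66
Post-stratified estimate = 4.06 → 4.1.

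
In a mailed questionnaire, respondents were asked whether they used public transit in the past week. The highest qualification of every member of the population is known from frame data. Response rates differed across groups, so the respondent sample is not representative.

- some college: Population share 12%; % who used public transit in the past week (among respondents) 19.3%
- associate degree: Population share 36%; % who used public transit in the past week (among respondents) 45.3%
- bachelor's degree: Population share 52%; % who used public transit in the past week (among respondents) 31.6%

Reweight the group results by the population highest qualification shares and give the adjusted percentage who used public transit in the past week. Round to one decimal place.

35.1%

Weight each group's respondent value by its population share:
  some college: 0.12 × 19.3 = 2.316
  associate degree: 0.36 × 45.3 = 16.308
  bachelor's degree: 0.52 × 31.6 = 16.432
Post-stratified estimate = 35.056 → 35.1%.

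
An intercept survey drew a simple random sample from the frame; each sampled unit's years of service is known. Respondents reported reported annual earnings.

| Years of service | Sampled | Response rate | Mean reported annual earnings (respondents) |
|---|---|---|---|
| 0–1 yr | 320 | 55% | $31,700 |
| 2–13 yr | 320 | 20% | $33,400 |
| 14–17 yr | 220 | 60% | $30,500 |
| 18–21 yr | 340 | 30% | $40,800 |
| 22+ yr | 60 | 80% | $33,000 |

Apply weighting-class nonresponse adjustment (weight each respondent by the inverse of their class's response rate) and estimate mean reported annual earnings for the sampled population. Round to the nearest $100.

$34,400

Inverse-response-rate weighting restores each class to its sampled count, so class totals weight by n_sampled:
  0–1 yr: 320 × 31,700 = 10,144,000
  2–13 yr: 320 × 33,400 = 10,688,000
  14–17 yr: 220 × 30,500 = 6,710,000
  18–21 yr: 340 × 40,800 = 13,872,000
  22+ yr: 60 × 33,000 = 1,980,000
Adjusted estimate = 43,394,000 / 1,260 = 34439.7 → $34,400.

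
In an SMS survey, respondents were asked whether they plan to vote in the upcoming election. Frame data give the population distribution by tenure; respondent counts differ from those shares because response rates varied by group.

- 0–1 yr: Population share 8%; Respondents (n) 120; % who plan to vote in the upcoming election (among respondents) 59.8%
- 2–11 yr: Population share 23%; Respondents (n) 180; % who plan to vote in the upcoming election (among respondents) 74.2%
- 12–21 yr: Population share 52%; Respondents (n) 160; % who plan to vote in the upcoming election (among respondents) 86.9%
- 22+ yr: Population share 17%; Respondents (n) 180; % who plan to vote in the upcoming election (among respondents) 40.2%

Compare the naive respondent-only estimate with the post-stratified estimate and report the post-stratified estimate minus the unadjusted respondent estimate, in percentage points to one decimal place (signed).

+8.8 percentage points

Naive respondent-only estimate (weights = respondent counts):
  (120/640)×59.8 + (180/640)×74.2 + (160/640)×86.9 + (180/640)×40.2 = 65.1125%
Post-stratified estimate weights by population shares:
  0.08×59.8 + 0.23×74.2 + 0.52×86.9 + 0.17×40.2 = 73.872%
Difference = 73.872 − 65.1125 = 8.7595 pp.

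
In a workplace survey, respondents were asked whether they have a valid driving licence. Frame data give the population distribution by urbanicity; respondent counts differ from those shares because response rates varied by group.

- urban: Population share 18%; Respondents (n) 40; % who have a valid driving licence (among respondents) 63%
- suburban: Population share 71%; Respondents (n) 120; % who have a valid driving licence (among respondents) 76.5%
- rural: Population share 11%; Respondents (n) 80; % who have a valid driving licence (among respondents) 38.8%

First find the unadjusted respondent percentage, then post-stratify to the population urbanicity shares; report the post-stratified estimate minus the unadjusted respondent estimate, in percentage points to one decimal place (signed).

Unadjusted (pooled respondent) estimate weights by respondent counts:
  (40/240)×63 + (120/240)×76.5 + (80/240)×38.8 = 61.6833%
Reweighting by population urbanicity shares:
  0.18×63 + 0.71×76.5 + 0.11×38.8 = 69.923%
Difference = 69.923 − 61.6833 = 8.2397 pp.

+8.2 percentage points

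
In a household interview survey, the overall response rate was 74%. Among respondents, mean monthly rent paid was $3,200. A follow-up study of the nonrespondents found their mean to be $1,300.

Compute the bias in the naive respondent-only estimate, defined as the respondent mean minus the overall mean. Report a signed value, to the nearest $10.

Nonresponse fraction = 1 − 0.74 = 0.26.
Bias = (nonresponse fraction) × (respondent mean − nonrespondent mean)
     = 0.26 × (3200 − 1300) = 0.26 × 1900 = 494.

+$490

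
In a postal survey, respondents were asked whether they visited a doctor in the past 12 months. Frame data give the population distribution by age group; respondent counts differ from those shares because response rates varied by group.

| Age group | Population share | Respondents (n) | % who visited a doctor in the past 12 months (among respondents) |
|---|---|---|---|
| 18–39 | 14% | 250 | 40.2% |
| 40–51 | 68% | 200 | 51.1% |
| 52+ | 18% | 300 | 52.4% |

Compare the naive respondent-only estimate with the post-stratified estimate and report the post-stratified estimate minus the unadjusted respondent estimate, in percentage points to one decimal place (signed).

+1.8 percentage points

Without adjustment, the pooled respondent share is:
  (250/750)×40.2 + (200/750)×51.1 + (300/750)×52.4 = 47.9867%
Post-stratified estimate weights by population shares:
  0.14×40.2 + 0.68×51.1 + 0.18×52.4 = 49.808%
Difference = 49.808 − 47.9867 = 1.8213 pp.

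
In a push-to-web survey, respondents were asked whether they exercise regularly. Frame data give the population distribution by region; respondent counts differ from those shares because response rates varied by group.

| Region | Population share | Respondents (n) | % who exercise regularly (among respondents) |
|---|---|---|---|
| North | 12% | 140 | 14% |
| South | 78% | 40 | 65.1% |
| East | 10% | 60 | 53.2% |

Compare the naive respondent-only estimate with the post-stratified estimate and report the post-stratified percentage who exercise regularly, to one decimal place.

Naive respondent-only estimate (weights = respondent counts):
  (140/240)×14 + (40/240)×65.1 + (60/240)×53.2 = 32.3167%
Reweighting by population region shares:
  0.12×14 + 0.78×65.1 + 0.1×53.2 = 57.778%

57.8%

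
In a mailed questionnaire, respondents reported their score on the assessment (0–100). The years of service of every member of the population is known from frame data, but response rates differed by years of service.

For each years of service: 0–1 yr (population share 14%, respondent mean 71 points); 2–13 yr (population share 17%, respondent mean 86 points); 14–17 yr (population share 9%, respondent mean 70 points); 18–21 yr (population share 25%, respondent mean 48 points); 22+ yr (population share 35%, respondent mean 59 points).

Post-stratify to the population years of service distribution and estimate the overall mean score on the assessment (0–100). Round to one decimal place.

63.5

Post-stratification weights by population share, not respondent share:
  0–1 yr: 0.14 × 71 = 9.94
  2–13 yr: 0.17 × 86 = 14.62
  14–17 yr: 0.09 × 70 = 6.3
  18–21 yr: 0.25 × 48 = 12
  22+ yr: 0.35 × 59 = 20.65
Post-stratified estimate = 63.51 → 63.5.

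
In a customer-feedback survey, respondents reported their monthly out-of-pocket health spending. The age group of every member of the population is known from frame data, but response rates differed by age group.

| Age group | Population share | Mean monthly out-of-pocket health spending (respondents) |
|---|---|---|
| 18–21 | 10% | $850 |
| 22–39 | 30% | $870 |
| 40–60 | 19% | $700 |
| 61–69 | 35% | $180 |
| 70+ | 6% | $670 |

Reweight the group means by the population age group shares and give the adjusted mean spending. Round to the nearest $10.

$580

Reweight to the known age group distribution:
  18–21: 0.1 × 850 = 85
  22–39: 0.3 × 870 = 261
  40–60: 0.19 × 700 = 133
  61–69: 0.35 × 180 = 63
  70+: 0.06 × 670 = 40.2
Post-stratified estimate = 582.2 → $580.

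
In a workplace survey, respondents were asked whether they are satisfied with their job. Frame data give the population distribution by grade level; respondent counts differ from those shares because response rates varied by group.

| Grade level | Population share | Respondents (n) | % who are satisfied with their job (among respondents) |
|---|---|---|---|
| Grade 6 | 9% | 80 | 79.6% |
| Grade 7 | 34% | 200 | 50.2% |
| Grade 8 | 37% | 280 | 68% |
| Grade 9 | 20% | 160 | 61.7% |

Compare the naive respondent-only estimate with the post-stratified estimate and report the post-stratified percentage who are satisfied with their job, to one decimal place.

61.7%

Without adjustment, the pooled respondent share is:
  (80/720)×79.6 + (200/720)×50.2 + (280/720)×68 + (160/720)×61.7 = 62.9444%
Post-stratified estimate weights by population shares:
  0.09×79.6 + 0.34×50.2 + 0.37×68 + 0.2×61.7 = 61.732%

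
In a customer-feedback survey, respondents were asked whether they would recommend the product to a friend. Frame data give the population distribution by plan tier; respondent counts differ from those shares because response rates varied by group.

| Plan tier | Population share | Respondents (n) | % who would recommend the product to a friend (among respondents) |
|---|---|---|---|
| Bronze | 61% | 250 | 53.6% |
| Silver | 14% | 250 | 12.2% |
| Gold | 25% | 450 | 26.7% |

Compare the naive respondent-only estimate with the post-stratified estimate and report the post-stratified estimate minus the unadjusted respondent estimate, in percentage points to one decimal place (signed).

+11.1 percentage points

Without adjustment, the pooled respondent share is:
  (250/950)×53.6 + (250/950)×12.2 + (450/950)×26.7 = 29.9632%
Post-stratifying to population shares instead:
  0.61×53.6 + 0.14×12.2 + 0.25×26.7 = 41.079%
Difference = 41.079 − 29.9632 = 11.1158 pp.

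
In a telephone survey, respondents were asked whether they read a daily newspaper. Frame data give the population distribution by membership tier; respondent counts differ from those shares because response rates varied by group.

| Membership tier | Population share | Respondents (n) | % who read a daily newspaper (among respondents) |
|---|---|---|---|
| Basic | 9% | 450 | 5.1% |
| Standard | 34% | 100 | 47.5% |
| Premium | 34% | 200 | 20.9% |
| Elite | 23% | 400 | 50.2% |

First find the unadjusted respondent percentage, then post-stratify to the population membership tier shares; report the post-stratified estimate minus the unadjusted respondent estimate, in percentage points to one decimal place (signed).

+8.0 percentage points

Without adjustment, the pooled respondent share is:
  (450/1150)×5.1 + (100/1150)×47.5 + (200/1150)×20.9 + (400/1150)×50.2 = 27.2217%
Post-stratified estimate weights by population shares:
  0.09×5.1 + 0.34×47.5 + 0.34×20.9 + 0.23×50.2 = 35.261%
Difference = 35.261 − 27.2217 = 8.0393 pp.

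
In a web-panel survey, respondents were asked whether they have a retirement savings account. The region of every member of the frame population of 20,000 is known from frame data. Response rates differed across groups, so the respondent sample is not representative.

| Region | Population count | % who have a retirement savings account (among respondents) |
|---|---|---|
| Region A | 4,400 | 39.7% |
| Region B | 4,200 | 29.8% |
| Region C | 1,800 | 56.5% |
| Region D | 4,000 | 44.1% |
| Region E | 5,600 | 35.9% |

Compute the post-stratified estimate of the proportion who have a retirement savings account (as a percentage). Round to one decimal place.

38.9%

Post-stratification weights by population share, not respondent share:
  Region A: (4,400/20,000) × 39.7 = 8.734
  Region B: (4,200/20,000) × 29.8 = 6.258
  Region C: (1,800/20,000) × 56.5 = 5.085
  Region D: (4,000/20,000) × 44.1 = 8.82
  Region E: (5,600/20,000) × 35.9 = 10.052
Post-stratified estimate = 38.949 → 38.9%.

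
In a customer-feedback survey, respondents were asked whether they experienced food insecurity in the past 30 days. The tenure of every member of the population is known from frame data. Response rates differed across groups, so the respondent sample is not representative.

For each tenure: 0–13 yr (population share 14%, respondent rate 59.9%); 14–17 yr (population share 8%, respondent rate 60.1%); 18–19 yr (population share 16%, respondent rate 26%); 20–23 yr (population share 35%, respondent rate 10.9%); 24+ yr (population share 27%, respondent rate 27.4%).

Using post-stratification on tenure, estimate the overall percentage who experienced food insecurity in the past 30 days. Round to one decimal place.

Each cell contributes population-share × respondent value:
  0–13 yr: 0.14 × 59.9 = 8.386
  14–17 yr: 0.08 × 60.1 = 4.808
  18–19 yr: 0.16 × 26 = 4.16
  20–23 yr: 0.35 × 10.9 = 3.815
  24+ yr: 0.27 × 27.4 = 7.398
Post-stratified estimate = 28.567 → 28.6%.

28.6%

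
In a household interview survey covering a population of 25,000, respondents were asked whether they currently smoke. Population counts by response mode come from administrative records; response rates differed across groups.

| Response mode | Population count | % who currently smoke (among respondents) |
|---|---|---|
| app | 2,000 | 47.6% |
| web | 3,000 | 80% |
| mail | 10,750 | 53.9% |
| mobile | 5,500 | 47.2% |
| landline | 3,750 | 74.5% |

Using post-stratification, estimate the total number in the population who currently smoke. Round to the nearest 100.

Estimated count per cell = population count × respondent percentage:
  app: 2,000 × 47.6% = 952
  web: 3,000 × 80% = 2400
  mail: 10,750 × 53.9% = 5794.25
  mobile: 5,500 × 47.2% = 2596
  landline: 3,750 × 74.5% = 2793.75
Estimated total = 14,536 → 14,500.

14,500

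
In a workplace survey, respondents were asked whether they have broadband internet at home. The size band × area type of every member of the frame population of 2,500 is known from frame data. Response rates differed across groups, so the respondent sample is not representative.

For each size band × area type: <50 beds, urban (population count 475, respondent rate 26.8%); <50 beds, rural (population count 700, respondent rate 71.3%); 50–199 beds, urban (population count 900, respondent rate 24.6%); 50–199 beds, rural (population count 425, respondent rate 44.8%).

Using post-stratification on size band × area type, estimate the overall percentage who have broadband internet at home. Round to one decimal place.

Each cell contributes population-share × respondent value:
  <50 beds, urban: (475/2,500) × 26.8 = 5.092
  <50 beds, rural: (700/2,500) × 71.3 = 19.964
  50–199 beds, urban: (900/2,500) × 24.6 = 8.856
  50–199 beds, rural: (425/2,500) × 44.8 = 7.616
Post-stratified estimate = 41.528 → 41.5%.

41.5%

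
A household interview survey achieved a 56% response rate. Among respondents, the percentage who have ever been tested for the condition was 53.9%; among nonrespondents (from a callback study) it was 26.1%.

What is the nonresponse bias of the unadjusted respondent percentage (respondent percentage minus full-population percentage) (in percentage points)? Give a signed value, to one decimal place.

+12.2 percentage points

Nonresponse fraction = 1 − 0.56 = 0.44.
Bias = (nonresponse fraction) × (respondent percentage − nonrespondent percentage)
     = 0.44 × (53.9 − 26.1) = 0.44 × 27.8 = 12.232.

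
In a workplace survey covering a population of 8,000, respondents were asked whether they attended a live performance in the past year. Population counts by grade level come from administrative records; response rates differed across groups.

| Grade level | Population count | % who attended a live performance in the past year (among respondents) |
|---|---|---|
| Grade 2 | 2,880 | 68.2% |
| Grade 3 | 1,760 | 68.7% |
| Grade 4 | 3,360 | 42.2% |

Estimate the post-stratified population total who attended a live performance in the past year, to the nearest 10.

4,590

Each cell contributes its population count × the respondent rate:
  Grade 2: 2,880 × 68.2% = 1964.16
  Grade 3: 1,760 × 68.7% = 1209.12
  Grade 4: 3,360 × 42.2% = 1417.92
Estimated total = 4591.2 → 4,590.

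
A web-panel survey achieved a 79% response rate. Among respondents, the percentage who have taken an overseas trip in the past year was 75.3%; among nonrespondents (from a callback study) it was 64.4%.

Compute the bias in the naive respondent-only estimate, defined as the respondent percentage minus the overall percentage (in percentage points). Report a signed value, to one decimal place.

+2.3 percentage points

Nonresponse fraction = 1 − 0.79 = 0.21.
Bias = (nonresponse fraction) × (respondent percentage − nonrespondent percentage)
     = 0.21 × (75.3 − 64.4) = 0.21 × 10.9 = 2.289.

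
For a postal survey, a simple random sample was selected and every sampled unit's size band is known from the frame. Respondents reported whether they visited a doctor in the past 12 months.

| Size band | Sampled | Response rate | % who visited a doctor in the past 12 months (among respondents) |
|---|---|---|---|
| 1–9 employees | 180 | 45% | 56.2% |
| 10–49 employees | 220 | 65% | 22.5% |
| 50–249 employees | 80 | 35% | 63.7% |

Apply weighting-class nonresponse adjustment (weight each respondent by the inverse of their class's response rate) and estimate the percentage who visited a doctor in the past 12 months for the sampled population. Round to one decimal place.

42.0%

Each respondent's weight = sampled/responded in their class; summing within a class gives n_sampled, so:
  1–9 employees: 180 × 56.2 = 10,116
  10–49 employees: 220 × 22.5 = 4950
  50–249 employees: 80 × 63.7 = 5096
Adjusted estimate = 20,162 / 480 = 42.0042 → 42.0%.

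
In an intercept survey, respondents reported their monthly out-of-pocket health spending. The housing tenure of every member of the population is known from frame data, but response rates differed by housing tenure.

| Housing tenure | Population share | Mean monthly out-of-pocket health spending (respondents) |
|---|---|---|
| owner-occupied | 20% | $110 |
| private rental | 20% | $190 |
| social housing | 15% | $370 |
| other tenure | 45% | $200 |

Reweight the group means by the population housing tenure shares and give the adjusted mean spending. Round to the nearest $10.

$210

Weight each group's respondent value by its population share:
  owner-occupied: 0.2 × 110 = 22
  private rental: 0.2 × 190 = 38
  social housing: 0.15 × 370 = 55.5
  other tenure: 0.45 × 200 = 90
Post-stratified estimate = 205.5 → $210.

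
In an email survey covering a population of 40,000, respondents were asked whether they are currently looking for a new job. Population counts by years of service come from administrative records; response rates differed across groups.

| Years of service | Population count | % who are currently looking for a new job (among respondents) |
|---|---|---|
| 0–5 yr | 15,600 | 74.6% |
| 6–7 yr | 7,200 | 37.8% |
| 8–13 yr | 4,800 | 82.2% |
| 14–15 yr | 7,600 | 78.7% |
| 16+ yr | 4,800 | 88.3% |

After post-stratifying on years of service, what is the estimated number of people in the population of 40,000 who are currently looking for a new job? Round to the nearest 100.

28,500

Each cell contributes its population count × the respondent rate:
  0–5 yr: 15,600 × 74.6% = 11637.6
  6–7 yr: 7,200 × 37.8% = 2721.6
  8–13 yr: 4,800 × 82.2% = 3945.6
  14–15 yr: 7,600 × 78.7% = 5981.2
  16+ yr: 4,800 × 88.3% = 4238.4
Estimated total = 28524.4 → 28,500.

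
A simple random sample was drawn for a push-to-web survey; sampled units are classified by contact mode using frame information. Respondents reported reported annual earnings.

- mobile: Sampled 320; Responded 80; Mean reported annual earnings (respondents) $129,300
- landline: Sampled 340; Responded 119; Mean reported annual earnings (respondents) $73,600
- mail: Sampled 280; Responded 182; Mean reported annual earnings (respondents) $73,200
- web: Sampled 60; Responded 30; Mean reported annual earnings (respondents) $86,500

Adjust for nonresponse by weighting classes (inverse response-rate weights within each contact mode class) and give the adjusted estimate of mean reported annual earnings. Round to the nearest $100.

Response rates by class: mobile 80/320 = 25%, landline 119/340 = 35%, mail 182/280 = 65%, web 30/60 = 50%.
Weighting each respondent by the inverse class response rate inflates each class back to its sampled size, so the class weight is n_sampled:
  mobile: 320 × 129,300 = 41,376,000
  landline: 340 × 73,600 = 25,024,000
  mail: 280 × 73,200 = 20,496,000
  web: 60 × 86,500 = 5,190,000
Adjusted estimate = 92,086,000 / 1,000 = 92,086 → $92,100.

$92,100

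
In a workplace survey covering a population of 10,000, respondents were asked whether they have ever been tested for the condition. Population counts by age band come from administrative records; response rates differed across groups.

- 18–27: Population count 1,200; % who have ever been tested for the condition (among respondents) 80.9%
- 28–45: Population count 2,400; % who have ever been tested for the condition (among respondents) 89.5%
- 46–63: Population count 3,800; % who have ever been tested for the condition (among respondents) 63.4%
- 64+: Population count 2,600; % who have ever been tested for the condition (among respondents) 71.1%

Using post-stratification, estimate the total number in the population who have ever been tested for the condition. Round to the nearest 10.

Apply each group's respondent rate to its population count:
  18–27: 1,200 × 80.9% = 970.8
  28–45: 2,400 × 89.5% = 2148
  46–63: 3,800 × 63.4% = 2409.2
  64+: 2,600 × 71.1% = 1848.6
Estimated total = 7376.6 → 7,380.

7,380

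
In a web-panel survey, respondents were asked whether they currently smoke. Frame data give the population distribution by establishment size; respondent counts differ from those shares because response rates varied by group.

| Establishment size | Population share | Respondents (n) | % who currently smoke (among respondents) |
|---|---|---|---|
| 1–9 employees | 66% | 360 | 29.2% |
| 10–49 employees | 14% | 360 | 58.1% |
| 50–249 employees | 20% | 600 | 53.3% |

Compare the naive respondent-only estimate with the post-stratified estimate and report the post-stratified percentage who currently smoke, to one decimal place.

38.1%

Unadjusted (pooled respondent) estimate weights by respondent counts:
  (360/1320)×29.2 + (360/1320)×58.1 + (600/1320)×53.3 = 48.0364%
Reweighting by population establishment size shares:
  0.66×29.2 + 0.14×58.1 + 0.2×53.3 = 38.066%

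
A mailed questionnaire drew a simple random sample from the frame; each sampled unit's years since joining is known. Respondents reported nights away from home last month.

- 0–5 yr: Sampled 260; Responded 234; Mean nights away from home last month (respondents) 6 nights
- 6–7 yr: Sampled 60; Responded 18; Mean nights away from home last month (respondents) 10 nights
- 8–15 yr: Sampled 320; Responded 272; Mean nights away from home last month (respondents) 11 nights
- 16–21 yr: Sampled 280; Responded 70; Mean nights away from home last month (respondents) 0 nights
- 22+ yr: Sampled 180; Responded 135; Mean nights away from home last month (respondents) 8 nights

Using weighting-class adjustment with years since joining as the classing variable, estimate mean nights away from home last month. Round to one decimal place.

Class response rates: 0–5 yr 234/260 = 90%, 6–7 yr 18/60 = 30%, 8–15 yr 272/320 = 85%, 16–21 yr 70/280 = 25%, 22+ yr 135/180 = 75%.
With weight = n_sampled/n_responded per class, the weighted class total is n_sampled:
  0–5 yr: 260 × 6 = 1560
  6–7 yr: 60 × 10 = 600
  8–15 yr: 320 × 11 = 3520
  16–21 yr: 280 × 0 = 0
  22+ yr: 180 × 8 = 1440
Adjusted estimate = 7120 / 1,100 = 6.47273 → 6.5.

6.5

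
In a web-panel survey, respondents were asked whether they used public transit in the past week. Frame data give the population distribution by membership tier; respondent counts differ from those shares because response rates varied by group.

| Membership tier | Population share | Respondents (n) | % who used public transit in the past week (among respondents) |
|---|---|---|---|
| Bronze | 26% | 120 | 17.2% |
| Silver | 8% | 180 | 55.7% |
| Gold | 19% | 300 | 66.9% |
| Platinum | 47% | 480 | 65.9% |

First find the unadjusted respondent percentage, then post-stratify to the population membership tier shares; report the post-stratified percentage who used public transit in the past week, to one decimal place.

Without adjustment, the pooled respondent share is:
  (120/1080)×17.2 + (180/1080)×55.7 + (300/1080)×66.9 + (480/1080)×65.9 = 59.0667%
Post-stratifying to population shares instead:
  0.26×17.2 + 0.08×55.7 + 0.19×66.9 + 0.47×65.9 = 52.612%

52.6%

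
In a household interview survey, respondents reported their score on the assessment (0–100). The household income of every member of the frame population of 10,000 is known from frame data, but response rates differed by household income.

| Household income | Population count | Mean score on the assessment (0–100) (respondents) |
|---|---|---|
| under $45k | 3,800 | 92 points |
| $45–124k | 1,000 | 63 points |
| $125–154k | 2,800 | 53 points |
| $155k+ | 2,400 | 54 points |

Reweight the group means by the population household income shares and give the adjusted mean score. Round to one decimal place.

Post-stratification weights by population share, not respondent share:
  under $45k: (3,800/10,000) × 92 = 34.96
  $45–124k: (1,000/10,000) × 63 = 6.3
  $125–154k: (2,800/10,000) × 53 = 14.84
  $155k+: (2,400/10,000) × 54 = 12.96
Post-stratified estimate = 69.06 → 69.1.

69.1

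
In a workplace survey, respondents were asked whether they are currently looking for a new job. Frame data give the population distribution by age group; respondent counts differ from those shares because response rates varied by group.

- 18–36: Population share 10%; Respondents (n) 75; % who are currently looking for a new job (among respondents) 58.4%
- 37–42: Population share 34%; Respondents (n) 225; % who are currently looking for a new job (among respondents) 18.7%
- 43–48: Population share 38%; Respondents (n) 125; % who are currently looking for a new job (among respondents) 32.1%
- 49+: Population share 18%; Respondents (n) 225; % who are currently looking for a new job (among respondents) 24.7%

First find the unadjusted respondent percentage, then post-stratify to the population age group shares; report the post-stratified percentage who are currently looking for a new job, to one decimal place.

Unadjusted (pooled respondent) estimate weights by respondent counts:
  (75/650)×58.4 + (225/650)×18.7 + (125/650)×32.1 + (225/650)×24.7 = 27.9346%
Post-stratified estimate weights by population shares:
  0.1×58.4 + 0.34×18.7 + 0.38×32.1 + 0.18×24.7 = 28.842%

28.8%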